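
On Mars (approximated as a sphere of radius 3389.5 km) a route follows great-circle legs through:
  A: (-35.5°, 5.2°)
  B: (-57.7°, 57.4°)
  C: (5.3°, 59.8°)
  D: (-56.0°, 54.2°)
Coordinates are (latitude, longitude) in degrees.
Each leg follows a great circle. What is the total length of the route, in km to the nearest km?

9777 km

Leg A→B: central angle 0.7114 rad, distance 2411.1 km.
Leg B→C: central angle 1.1001 rad, distance 3728.7 km.
Leg C→D: central angle 1.0729 rad, distance 3636.6 km.
Total: 2411.1 + 3728.7 + 3636.6 ≈ 9777 km.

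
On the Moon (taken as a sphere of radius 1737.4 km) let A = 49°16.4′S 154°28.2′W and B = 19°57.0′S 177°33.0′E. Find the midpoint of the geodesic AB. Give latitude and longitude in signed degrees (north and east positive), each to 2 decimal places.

-35.40°, -171.04°

The central angle between A and B is δ = 0.6432 rad.
With f = 0.5, the slerp weights are sin((1−f)δ)/sin δ = 0.5270 and sin(fδ)/sin δ = 0.5270.
Weighted sum of the unit vectors: (0.5270)·(-0.5887,-0.2812,-0.7578) + (0.5270)·(-0.9391,0.0402,-0.3412) = (-0.8052, -0.1270, -0.5792).
Converting back: φ = atan2(z, √(x²+y²)) = -35.40°, λ = atan2(y, x) = -171.04°.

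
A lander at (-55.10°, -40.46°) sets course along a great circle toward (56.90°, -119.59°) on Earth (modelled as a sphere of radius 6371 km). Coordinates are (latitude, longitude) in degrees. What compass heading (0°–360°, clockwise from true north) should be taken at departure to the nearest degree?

316°

Δλ = -79.130° = -1.3811 rad.
y = sin Δλ · cos φ₂ = (-0.9821)(0.5461) = -0.5363
x = cos φ₁ sin φ₂ − sin φ₁ cos φ₂ cos Δλ = (0.5721)(0.8377) − (-0.8202)(0.5461)(0.1886) = 0.5638
θ = atan2(y, x) = -43.57°; adding 360° gives 316°.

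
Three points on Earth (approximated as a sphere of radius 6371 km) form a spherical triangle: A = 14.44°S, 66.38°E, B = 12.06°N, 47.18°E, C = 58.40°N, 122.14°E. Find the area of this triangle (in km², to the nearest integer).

Side lengths (central angles): a = 1.2546, b = 1.4976, c = 0.5693 rad; semiperimeter s = 1.6608.
By l'Huilier's theorem, tan(E/4) = √[tan(s/2) tan((s−a)/2) tan((s−b)/2) tan((s−c)/2)], giving spherical excess E = 0.4215 rad.
Area = E·R² = 0.4215 × (6371)² ≈ 17110380 km².

17110380 km²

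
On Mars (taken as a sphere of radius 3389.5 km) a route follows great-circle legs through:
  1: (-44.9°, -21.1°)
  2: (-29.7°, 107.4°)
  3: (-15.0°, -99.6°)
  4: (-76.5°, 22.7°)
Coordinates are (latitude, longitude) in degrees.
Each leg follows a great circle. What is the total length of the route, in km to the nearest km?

Leg 1→2: central angle 1.6041 rad, distance 5437.1 km.
Leg 2→3: central angle 2.2387 rad, distance 7588.1 km.
Leg 3→4: central angle 1.4392 rad, distance 4878.3 km.
Total: 5437.1 + 7588.1 + 4878.3 ≈ 17904 km.

17904 km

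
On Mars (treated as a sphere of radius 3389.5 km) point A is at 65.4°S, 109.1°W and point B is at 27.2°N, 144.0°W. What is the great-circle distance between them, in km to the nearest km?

5704 km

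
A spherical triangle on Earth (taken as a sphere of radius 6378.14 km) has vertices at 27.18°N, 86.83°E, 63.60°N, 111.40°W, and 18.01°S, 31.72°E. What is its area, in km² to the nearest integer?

Side lengths (central angles): a = 2.2334, b = 1.2210, c = 1.5373 rad; semiperimeter s = 2.4959.
By l'Huilier's theorem, tan(E/4) = √[tan(s/2) tan((s−a)/2) tan((s−b)/2) tan((s−c)/2)], giving spherical excess E = 1.4863 rad.
Area = E·R² = 1.4863 × (6378.14)² ≈ 60462267 km².

60462267 km²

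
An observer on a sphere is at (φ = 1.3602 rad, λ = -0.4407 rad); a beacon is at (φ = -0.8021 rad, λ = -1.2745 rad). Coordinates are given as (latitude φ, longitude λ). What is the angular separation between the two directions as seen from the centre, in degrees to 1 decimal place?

With latitudes φ₁ = 77.934°, φ₂ = -45.957° and longitude difference Δλ = -47.773°:
cos c = sin φ₁ sin φ₂ + cos φ₁ cos φ₂ cos Δλ = (0.9779)(-0.7188) + (0.2090)(0.6952)(0.6721) = -0.60527,
so c = arccos(-0.60527) = 2.22090 rad.
So the angular separation is 127.2°.

127.2°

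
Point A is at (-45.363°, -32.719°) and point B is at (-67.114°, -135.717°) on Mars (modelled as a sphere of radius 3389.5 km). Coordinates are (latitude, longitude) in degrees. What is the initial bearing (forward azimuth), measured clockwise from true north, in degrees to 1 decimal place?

208.1°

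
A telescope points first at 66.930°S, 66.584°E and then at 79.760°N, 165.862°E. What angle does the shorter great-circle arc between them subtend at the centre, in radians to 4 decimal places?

In radians: φ₁ = -1.1681, φ₂ = 1.3921, Δλ = 99.278° = 1.7327 rad.
Haversine: a = sin²(Δφ/2) + cos φ₁ cos φ₂ sin²(Δλ/2) = 0.9179 + (0.3919)(0.1778)(0.5806) = 0.95830.
Central angle c = 2·arcsin(√a) = 2.73030 rad.
So the angular separation is 2.7303 rad.

2.7303 rad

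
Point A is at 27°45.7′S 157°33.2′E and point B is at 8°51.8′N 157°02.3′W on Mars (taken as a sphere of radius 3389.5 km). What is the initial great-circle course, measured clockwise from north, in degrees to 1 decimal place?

56.9°

With φ₁ = -0.4845, φ₂ = 0.1547, Δλ = 0.7925 rad, the forward-azimuth formula gives
θ = atan2( sin Δλ cos φ₂ , cos φ₁ sin φ₂ − sin φ₁ cos φ₂ cos Δλ ) = atan2(0.7036, 0.4594) = 56.86°.
So the initial bearing is 56.9°.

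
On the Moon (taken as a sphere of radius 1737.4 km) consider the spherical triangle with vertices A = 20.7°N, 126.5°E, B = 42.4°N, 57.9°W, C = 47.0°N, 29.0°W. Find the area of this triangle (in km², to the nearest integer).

Side lengths (central angles): a = 0.3652, b = 1.8987, c = 2.0380 rad; semiperimeter s = 2.1509.
By l'Huilier's theorem, tan(E/4) = √[tan(s/2) tan((s−a)/2) tan((s−b)/2) tan((s−c)/2)], giving spherical excess E = 0.5106 rad.
Area = E·R² = 0.5106 × (1737.4)² ≈ 1541292 km².

1541292 km²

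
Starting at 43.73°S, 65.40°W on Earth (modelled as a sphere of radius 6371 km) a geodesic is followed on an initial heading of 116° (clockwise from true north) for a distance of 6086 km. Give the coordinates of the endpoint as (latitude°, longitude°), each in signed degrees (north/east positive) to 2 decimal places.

-41.13°, 11.57°

Angular distance δ = d/R = 6086/6371 = 0.95527 rad; initial bearing θ = 2.0246 rad.
sin φ₂ = sin φ₁ cos δ + cos φ₁ sin δ cos θ = (-0.6913)(0.5774) + (0.7226)(0.8165)(-0.4384) = -0.6578, so φ₂ = -41.13°.
Δλ = atan2(sin θ sin δ cos φ₁, cos δ − sin φ₁ sin φ₂) = atan2(0.5303, 0.1227) = 76.971°.
λ₂ = -65.400° + 76.971° = 11.57°.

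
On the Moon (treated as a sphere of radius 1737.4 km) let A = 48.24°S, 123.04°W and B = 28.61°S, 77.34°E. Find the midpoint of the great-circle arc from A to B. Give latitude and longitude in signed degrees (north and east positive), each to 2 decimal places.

-74.33°, 119.79°

The central angle between A and B is δ = 1.7629 rad.
With f = 0.5, the slerp weights are sin((1−f)δ)/sin δ = 0.7861 and sin(fδ)/sin δ = 0.7861.
Weighted sum of the unit vectors: (0.7861)·(-0.3631,-0.5583,-0.7459) + (0.7861)·(0.1924,0.8566,-0.4788) = (-0.1342, 0.2345, -0.9628).
Converting back: φ = atan2(z, √(x²+y²)) = -74.33°, λ = atan2(y, x) = 119.79°.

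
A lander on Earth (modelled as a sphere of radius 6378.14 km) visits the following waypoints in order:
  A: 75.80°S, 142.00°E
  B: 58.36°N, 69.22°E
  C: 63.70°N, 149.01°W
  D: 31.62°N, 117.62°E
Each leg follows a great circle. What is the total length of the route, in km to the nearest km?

28924 km

Leg A→B: central angle 2.4771 rad, distance 15799.5 km.
Leg B→C: central angle 0.9513 rad, distance 6067.3 km.
Leg C→D: central angle 1.1065 rad, distance 7057.1 km.
Total: 15799.5 + 6067.3 + 7057.1 ≈ 28924 km.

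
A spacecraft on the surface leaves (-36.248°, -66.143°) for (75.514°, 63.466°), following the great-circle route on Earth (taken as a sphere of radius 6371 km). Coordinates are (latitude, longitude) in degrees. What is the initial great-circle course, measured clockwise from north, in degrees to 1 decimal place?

15.7°

Δλ = 129.609° = 2.2621 rad.
y = sin Δλ · cos φ₂ = (0.7704)(0.2501) = 0.1927
x = cos φ₁ sin φ₂ − sin φ₁ cos φ₂ cos Δλ = (0.8065)(0.9682) − (-0.5913)(0.2501)(-0.6375) = 0.6865
θ = atan2(y, x) = 15.68°, so the bearing is 15.7°.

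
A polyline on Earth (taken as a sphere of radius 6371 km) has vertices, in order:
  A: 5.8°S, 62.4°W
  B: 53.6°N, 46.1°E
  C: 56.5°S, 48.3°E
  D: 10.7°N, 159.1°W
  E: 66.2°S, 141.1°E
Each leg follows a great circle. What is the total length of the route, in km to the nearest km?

Leg A→B: central angle 1.8428 rad, distance 11740.5 km.
Leg B→C: central angle 1.9219 rad, distance 12244.2 km.
Leg C→D: central angle 2.2605 rad, distance 14401.8 km.
Leg D→E: central angle 1.5412 rad, distance 9819.0 km.
Total: 11740.5 + 12244.2 + 14401.8 + 9819.0 ≈ 48206 km.

48206 km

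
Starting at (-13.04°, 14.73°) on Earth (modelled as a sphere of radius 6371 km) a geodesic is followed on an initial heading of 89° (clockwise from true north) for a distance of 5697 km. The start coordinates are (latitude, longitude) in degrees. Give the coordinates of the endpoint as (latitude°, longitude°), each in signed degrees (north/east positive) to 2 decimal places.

Angular distance δ = d/R = 5697/6371 = 0.89421 rad; initial bearing θ = 1.5533 rad.
sin φ₂ = sin φ₁ cos δ + cos φ₁ sin δ cos θ = (-0.2256)(0.6261) + (0.9742)(0.7797)(0.0175) = -0.1280, so φ₂ = -7.36°.
Δλ = atan2(sin θ sin δ cos φ₁, cos δ − sin φ₁ sin φ₂) = atan2(0.7595, 0.5973) = 51.819°.
λ₂ = 14.730° + 51.819° = 66.55°.

-7.36°, 66.55°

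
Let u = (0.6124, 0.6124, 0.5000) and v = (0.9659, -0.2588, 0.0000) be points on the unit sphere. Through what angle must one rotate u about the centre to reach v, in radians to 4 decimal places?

u·v = 0.4330; |u| = 1.0000, |v| = 1.0000.
cos θ = (u·v)/(|u||v|) = 0.4330, so θ = 1.1229 rad.

1.1229 rad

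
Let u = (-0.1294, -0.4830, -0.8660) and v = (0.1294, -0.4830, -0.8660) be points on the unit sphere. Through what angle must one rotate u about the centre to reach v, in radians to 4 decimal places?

0.2595 rad

u·v = 0.9665; |u| = 1.0000, |v| = 1.0000.
cos θ = (u·v)/(|u||v|) = 0.9665, so θ = 0.2595 rad.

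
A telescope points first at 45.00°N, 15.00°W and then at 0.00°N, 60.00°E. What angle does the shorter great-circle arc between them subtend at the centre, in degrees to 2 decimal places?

79.45°

In radians: φ₁ = 0.7854, φ₂ = 0.0000, Δλ = 75.000° = 1.3090 rad.
cos c = sin φ₁ sin φ₂ + cos φ₁ cos φ₂ cos Δλ = (0.7071)(0.0000) + (0.7071)(1.0000)(0.2588) = 0.18301,
so c = arccos(0.18301) = 1.38675 rad.
So the angular separation is 79.45°.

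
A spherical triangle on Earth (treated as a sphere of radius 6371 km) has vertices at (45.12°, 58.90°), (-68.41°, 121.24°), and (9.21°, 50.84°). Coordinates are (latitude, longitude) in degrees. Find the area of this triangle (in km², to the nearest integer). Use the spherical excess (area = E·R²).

Side lengths (central angles): a = 1.5978, b = 0.6384, c = 2.1393 rad; semiperimeter s = 2.1877.
By l'Huilier's theorem, tan(E/4) = √[tan(s/2) tan((s−a)/2) tan((s−b)/2) tan((s−c)/2)], giving spherical excess E = 0.4702 rad.
Area = E·R² = 0.4702 × (6371)² ≈ 19084335 km².

19084335 km²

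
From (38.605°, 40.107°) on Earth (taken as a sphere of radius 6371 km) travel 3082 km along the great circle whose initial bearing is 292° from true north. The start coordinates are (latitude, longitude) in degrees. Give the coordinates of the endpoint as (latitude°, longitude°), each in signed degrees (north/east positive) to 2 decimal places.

43.51°, 3.62°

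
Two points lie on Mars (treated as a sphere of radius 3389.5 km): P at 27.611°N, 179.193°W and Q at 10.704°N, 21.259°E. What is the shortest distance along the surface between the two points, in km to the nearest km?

8097 km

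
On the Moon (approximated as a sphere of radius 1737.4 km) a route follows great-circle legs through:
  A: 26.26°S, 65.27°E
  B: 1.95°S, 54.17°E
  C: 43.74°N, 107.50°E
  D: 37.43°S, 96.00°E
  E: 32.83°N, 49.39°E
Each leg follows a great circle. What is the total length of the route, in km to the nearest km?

7791 km

Leg A→B: central angle 0.4633 rad, distance 805.0 km.
Leg B→C: central angle 1.1509 rad, distance 1999.5 km.
Leg C→D: central angle 1.4283 rad, distance 2481.6 km.
Leg D→E: central angle 1.4416 rad, distance 2504.6 km.
Total: 805.0 + 1999.5 + 2481.6 + 2504.6 ≈ 7791 km.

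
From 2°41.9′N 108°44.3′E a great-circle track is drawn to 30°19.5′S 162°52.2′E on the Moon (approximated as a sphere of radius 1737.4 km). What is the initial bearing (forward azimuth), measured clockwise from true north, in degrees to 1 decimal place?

127.1°

Δλ = 54.132° = 0.9448 rad.
y = sin Δλ · cos φ₂ = (0.8104)(0.8632) = 0.6995
x = cos φ₁ sin φ₂ − sin φ₁ cos φ₂ cos Δλ = (0.9989)(-0.5049) − (0.0471)(0.8632)(0.5859) = -0.5282
θ = atan2(y, x) = 127.05°, so the bearing is 127.1°.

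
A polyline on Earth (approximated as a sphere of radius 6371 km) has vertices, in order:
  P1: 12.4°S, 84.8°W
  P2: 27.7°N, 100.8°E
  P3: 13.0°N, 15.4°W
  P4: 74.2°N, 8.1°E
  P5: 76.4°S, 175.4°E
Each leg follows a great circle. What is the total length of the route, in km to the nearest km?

Leg P1→P2: central angle 2.8593 rad, distance 18216.9 km.
Leg P2→P3: central angle 1.8508 rad, distance 11791.2 km.
Leg P3→P4: central angle 1.0931 rad, distance 6964.0 km.
Leg P4→P5: central angle 3.0737 rad, distance 19582.6 km.
Total: 18216.9 + 11791.2 + 6964.0 + 19582.6 ≈ 56555 km.

56555 km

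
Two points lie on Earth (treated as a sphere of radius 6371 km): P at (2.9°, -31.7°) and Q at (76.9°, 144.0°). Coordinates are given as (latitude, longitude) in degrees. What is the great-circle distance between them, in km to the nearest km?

11138 km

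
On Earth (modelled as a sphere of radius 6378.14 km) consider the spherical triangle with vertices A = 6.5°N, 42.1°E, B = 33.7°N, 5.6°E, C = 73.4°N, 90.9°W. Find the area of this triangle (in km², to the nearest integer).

Side lengths (central angles): a = 1.0416, b = 1.6560, c = 0.7564 rad; semiperimeter s = 1.7270.
By l'Huilier's theorem, tan(E/4) = √[tan(s/2) tan((s−a)/2) tan((s−b)/2) tan((s−c)/2)], giving spherical excess E = 0.3528 rad.
Area = E·R² = 0.3528 × (6378.14)² ≈ 14353381 km².

14353381 km²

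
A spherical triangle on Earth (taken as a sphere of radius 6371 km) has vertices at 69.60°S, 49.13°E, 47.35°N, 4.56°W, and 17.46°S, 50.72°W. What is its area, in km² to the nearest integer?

Side lengths (central angles): a = 1.3418, b = 1.3445, c = 2.1526 rad; semiperimeter s = 2.4195.
By l'Huilier's theorem, tan(E/4) = √[tan(s/2) tan((s−a)/2) tan((s−b)/2) tan((s−c)/2)], giving spherical excess E = 1.3677 rad.
Area = E·R² = 1.3677 × (6371)² ≈ 55513667 km².

55513667 km²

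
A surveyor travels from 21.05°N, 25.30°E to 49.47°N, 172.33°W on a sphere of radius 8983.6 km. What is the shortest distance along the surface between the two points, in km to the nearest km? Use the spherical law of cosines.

In radians: φ₁ = 0.3674, φ₂ = 0.8634, Δλ = 162.370° = 2.8339 rad.
cos c = sin φ₁ sin φ₂ + cos φ₁ cos φ₂ cos Δλ = (0.3592)(0.7601) + (0.9333)(0.6498)(-0.9530) = -0.30499,
so c = arccos(-0.30499) = 1.88073 rad.
Distance = R·c = 8983.6 × 1.8807 ≈ 16896 km.

16896 km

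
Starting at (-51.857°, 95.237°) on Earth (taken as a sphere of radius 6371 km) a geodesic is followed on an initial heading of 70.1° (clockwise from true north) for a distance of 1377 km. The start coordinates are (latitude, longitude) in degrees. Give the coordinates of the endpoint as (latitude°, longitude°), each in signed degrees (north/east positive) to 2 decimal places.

-46.31°, 112.21°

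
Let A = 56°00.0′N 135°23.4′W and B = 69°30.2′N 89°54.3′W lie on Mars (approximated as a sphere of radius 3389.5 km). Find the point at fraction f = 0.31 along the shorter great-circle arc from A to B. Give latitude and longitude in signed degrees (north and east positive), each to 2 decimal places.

61.53°, -125.79°

Central angle δ = 0.4182 rad. Interpolating on the sphere with fraction f = 0.31:
P = [sin((1−f)δ)·A + sin(fδ)·B] / sin δ = 0.7007·A + 0.3183·B in Cartesian coordinates,
giving P = (-0.2788, -0.3866, 0.8791), i.e. latitude 61.53°, longitude -125.79°.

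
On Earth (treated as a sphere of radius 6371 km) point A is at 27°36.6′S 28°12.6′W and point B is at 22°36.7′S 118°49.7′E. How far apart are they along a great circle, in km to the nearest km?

13403 km

In radians: φ₁ = -0.4819, φ₂ = -0.3946, Δλ = 147.038° = 2.5663 rad.
cos c = sin φ₁ sin φ₂ + cos φ₁ cos φ₂ cos Δλ = (-0.4635)(-0.3845) + (0.8861)(0.9231)(-0.8390) = -0.50815,
so c = arccos(-0.50815) = 2.10383 rad.
Distance = R·c = 6371 × 2.1038 ≈ 13403 km.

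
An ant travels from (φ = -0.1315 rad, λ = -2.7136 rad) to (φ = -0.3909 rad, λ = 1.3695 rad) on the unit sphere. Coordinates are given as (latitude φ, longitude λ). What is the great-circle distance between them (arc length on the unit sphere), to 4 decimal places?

With latitudes φ₁ = -7.534°, φ₂ = -22.397° and longitude difference Δλ = -126.056°:
cos c = sin φ₁ sin φ₂ + cos φ₁ cos φ₂ cos Δλ = (-0.1311)(-0.3810) + (0.9914)(0.9246)(-0.5886) = -0.48951,
so c = arccos(-0.48951) = 2.08233 rad.
On the unit sphere the arc length equals the central angle: 2.0823.

2.0823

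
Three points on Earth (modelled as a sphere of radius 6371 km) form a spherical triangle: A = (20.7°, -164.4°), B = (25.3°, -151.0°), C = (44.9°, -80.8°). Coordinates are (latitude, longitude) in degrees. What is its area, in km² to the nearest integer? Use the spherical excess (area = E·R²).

2015450 km²

Side lengths (central angles): a = 1.0256, b = 1.2415, c = 0.2296 rad; semiperimeter s = 1.2484.
By l'Huilier's theorem, tan(E/4) = √[tan(s/2) tan((s−a)/2) tan((s−b)/2) tan((s−c)/2)], giving spherical excess E = 0.0497 rad.
Area = E·R² = 0.0497 × (6371)² ≈ 2015450 km².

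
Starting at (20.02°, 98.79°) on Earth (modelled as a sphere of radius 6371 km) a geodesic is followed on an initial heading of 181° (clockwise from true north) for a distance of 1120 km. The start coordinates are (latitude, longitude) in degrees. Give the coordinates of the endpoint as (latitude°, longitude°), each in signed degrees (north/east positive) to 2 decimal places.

9.95°, 98.61°

Angular distance δ = d/R = 1120/6371 = 0.17580 rad; initial bearing θ = 3.1590 rad.
sin φ₂ = sin φ₁ cos δ + cos φ₁ sin δ cos θ = (0.3423)(0.9846) + (0.9396)(0.1749)(-0.9998) = 0.1728, so φ₂ = 9.95°.
Δλ = atan2(sin θ sin δ cos φ₁, cos δ − sin φ₁ sin φ₂) = atan2(-0.0029, 0.9254) = -0.178°.
λ₂ = 98.790° − 0.178° = 98.61°.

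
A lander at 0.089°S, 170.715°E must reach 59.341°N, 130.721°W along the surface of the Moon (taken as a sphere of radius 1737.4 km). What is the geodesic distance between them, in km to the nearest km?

Let φ₁ = -0.0016 rad, φ₂ = 1.0357 rad, and Δλ = 1.0221 rad.
cos c = sin φ₁ sin φ₂ + cos φ₁ cos φ₂ cos Δλ = (-0.0016)(0.8602) + (1.0000)(0.5099)(0.5215) = 0.26461,
so c = arccos(0.26461) = 1.30299 rad.
Distance = R·c = 1737.4 × 1.3030 ≈ 2264 km.

2264 km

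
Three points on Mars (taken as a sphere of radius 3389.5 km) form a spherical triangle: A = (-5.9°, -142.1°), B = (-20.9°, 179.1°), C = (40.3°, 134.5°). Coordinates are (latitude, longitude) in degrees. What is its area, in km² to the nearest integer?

6456258 km²

Side lengths (central angles): a = 1.2906, b = 1.5501, c = 0.7061 rad; semiperimeter s = 1.7734.
By l'Huilier's theorem, tan(E/4) = √[tan(s/2) tan((s−a)/2) tan((s−b)/2) tan((s−c)/2)], giving spherical excess E = 0.5620 rad.
Area = E·R² = 0.5620 × (3389.5)² ≈ 6456258 km².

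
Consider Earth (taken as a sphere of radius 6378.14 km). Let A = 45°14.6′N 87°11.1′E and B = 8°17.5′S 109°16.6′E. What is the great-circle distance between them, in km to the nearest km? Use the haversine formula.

6356 km

Let φ₁ = 0.7896 rad, φ₂ = -0.1447 rad, and Δλ = 0.3856 rad.
Haversine: a = sin²(Δφ/2) + cos φ₁ cos φ₂ sin²(Δλ/2) = 0.2028 + (0.7041)(0.9895)(0.0367) = 0.22841.
Central angle c = 2·arcsin(√a) = 0.99658 rad.
Distance = R·c = 6378.14 × 0.9966 ≈ 6356 km.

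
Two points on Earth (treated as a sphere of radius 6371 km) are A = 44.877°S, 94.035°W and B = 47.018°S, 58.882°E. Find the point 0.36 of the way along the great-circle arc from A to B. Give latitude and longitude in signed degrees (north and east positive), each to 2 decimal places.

-71.84°, -63.43°

Central angle δ = 1.4846 rad. Interpolating on the sphere with fraction f = 0.36:
P = [sin((1−f)δ)·A + sin(fδ)·B] / sin δ = 0.8165·A + 0.5113·B in Cartesian coordinates,
giving P = (0.1394, -0.2788, -0.9502), i.e. latitude -71.84°, longitude -63.43°.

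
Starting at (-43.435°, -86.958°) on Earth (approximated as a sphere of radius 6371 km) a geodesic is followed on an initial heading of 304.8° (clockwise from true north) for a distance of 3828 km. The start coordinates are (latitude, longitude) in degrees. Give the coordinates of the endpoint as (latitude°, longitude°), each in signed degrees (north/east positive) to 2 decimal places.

-19.44°, -116.45°

Angular distance δ = d/R = 3828/6371 = 0.60085 rad; initial bearing θ = 5.3198 rad.
sin φ₂ = sin φ₁ cos δ + cos φ₁ sin δ cos θ = (-0.6875)(0.8249) + (0.7262)(0.5653)(0.5707) = -0.3328, so φ₂ = -19.44°.
Δλ = atan2(sin θ sin δ cos φ₁, cos δ − sin φ₁ sin φ₂) = atan2(-0.3371, 0.5960) = -29.492°.
λ₂ = -86.958° − 29.492° = -116.45°.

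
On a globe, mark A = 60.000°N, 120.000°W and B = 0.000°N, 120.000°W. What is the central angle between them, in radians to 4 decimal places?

In radians: φ₁ = 1.0472, φ₂ = 0.0000, Δλ = 0.000° = 0.0000 rad.
Haversine: a = sin²(Δφ/2) + cos φ₁ cos φ₂ sin²(Δλ/2) = 0.2500 + (0.5000)(1.0000)(0.0000) = 0.25000.
Central angle c = 2·arcsin(√a) = 1.04720 rad.
So the angular separation is 1.0472 rad.

1.0472 rad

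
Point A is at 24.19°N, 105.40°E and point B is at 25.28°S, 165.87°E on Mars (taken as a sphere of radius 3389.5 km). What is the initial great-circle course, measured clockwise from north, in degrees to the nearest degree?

With φ₁ = 0.4222, φ₂ = -0.4412, Δλ = 1.0554 rad, the forward-azimuth formula gives
θ = atan2( sin Δλ cos φ₂ , cos φ₁ sin φ₂ − sin φ₁ cos φ₂ cos Δλ ) = atan2(0.7868, -0.5722) = 126.03°.
So the initial bearing is 126°.

126°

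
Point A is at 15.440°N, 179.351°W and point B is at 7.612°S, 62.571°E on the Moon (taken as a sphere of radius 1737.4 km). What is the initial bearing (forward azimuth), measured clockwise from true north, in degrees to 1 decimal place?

Δλ = -118.078° = -2.0608 rad.
y = sin Δλ · cos φ₂ = (-0.8823)(0.9912) = -0.8745
x = cos φ₁ sin φ₂ − sin φ₁ cos φ₂ cos Δλ = (0.9639)(-0.1325) − (0.2662)(0.9912)(-0.4707) = -0.0035
θ = atan2(y, x) = -90.23°; adding 360° gives 269.8°.

269.8°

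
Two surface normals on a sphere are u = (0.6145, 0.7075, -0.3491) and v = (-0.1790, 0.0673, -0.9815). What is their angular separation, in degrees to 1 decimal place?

u·v = 0.2803; |u| = 1.0000, |v| = 1.0000.
cos θ = (u·v)/(|u||v|) = 0.2803, so θ = 73.7°.

73.7°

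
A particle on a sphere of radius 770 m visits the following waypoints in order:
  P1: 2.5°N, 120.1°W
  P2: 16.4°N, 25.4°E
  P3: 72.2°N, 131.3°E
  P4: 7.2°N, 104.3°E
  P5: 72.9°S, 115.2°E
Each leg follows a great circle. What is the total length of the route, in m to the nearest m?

4941 m

Leg P1→P2: central angle 2.4615 rad, distance 1895.4 m.
Leg P2→P3: central angle 1.3812 rad, distance 1063.5 m.
Leg P3→P4: central angle 1.1706 rad, distance 901.4 m.
Leg P4→P5: central angle 1.4033 rad, distance 1080.6 m.
Total: 1895.4 + 1063.5 + 901.4 + 1080.6 ≈ 4941 m.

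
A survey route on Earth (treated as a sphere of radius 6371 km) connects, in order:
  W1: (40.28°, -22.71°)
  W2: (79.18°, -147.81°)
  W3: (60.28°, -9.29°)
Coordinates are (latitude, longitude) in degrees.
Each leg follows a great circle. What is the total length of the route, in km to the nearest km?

Leg W1→W2: central angle 0.9852 rad, distance 6276.8 km.
Leg W2→W3: central angle 0.6708 rad, distance 4274.0 km.
Total: 6276.8 + 4274.0 ≈ 10551 km.

10551 km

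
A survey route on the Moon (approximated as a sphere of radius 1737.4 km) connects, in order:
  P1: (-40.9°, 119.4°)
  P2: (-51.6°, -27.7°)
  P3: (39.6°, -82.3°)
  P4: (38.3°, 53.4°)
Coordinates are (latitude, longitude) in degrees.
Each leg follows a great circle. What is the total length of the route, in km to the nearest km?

8435 km

Leg P1→P2: central angle 1.4516 rad, distance 2522.0 km.
Leg P2→P3: central angle 1.7950 rad, distance 3118.6 km.
Leg P3→P4: central angle 1.6085 rad, distance 2794.6 km.
Total: 2522.0 + 3118.6 + 2794.6 ≈ 8435 km.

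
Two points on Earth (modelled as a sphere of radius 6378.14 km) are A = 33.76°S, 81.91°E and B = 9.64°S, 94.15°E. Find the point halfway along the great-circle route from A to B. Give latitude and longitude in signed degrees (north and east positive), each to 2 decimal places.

The central angle between A and B is δ = 0.4645 rad.
With f = 0.5, the slerp weights are sin((1−f)δ)/sin δ = 0.5138 and sin(fδ)/sin δ = 0.5138.
Weighted sum of the unit vectors: (0.5138)·(0.1170,0.8231,-0.5557) + (0.5138)·(-0.0713,0.9833,-0.1675) = (0.0235, 0.9281, -0.3716).
Converting back: φ = atan2(z, √(x²+y²)) = -21.81°, λ = atan2(y, x) = 88.55°.

-21.81°, 88.55°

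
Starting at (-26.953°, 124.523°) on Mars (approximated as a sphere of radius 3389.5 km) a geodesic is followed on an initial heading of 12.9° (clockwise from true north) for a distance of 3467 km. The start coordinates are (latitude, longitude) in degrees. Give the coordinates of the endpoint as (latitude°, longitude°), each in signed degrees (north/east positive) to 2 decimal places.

Angular distance δ = d/R = 3467/3389.5 = 1.02286 rad; initial bearing θ = 0.2251 rad.
sin φ₂ = sin φ₁ cos δ + cos φ₁ sin δ cos θ = (-0.4533)(0.5209) + (0.8914)(0.8536)(0.9748) = 0.5056, so φ₂ = 30.37°.
Δλ = atan2(sin θ sin δ cos φ₁, cos δ − sin φ₁ sin φ₂) = atan2(0.1699, 0.7501) = 12.760°.
λ₂ = 124.523° + 12.760° = 137.28°.

30.37°, 137.28°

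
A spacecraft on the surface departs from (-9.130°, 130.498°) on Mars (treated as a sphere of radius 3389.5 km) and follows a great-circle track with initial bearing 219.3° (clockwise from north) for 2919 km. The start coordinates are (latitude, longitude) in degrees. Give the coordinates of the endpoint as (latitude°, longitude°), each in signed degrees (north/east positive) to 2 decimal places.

-43.08°, 89.36°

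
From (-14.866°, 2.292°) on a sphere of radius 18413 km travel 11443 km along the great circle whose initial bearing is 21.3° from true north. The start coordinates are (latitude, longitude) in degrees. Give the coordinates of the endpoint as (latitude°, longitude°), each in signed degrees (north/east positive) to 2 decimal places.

Angular distance δ = d/R = 11443/18413 = 0.62146 rad; initial bearing θ = 0.3718 rad.
sin φ₂ = sin φ₁ cos δ + cos φ₁ sin δ cos θ = (-0.2566)(0.8130) + (0.9665)(0.5822)(0.9317) = 0.3157, so φ₂ = 18.40°.
Δλ = atan2(sin θ sin δ cos φ₁, cos δ − sin φ₁ sin φ₂) = atan2(0.2044, 0.8940) = 12.879°.
λ₂ = 2.292° + 12.879° = 15.17°.

18.40°, 15.17°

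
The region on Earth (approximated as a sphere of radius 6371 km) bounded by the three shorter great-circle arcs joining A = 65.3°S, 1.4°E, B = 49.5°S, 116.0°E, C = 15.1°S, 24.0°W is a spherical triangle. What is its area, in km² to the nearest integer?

Side lengths (central angles): a = 1.8569, b = 0.9259, c = 0.9547 rad; semiperimeter s = 1.8688.
By l'Huilier's theorem, tan(E/4) = √[tan(s/2) tan((s−a)/2) tan((s−b)/2) tan((s−c)/2)], giving spherical excess E = 0.1791 rad.
Area = E·R² = 0.1791 × (6371)² ≈ 7269292 km².

7269292 km²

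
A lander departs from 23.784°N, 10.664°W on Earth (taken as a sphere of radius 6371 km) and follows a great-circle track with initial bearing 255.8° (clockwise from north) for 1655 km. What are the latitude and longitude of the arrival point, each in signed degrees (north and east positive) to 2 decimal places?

Angular distance δ = d/R = 1655/6371 = 0.25977 rad; initial bearing θ = 4.4646 rad.
sin φ₂ = sin φ₁ cos δ + cos φ₁ sin δ cos θ = (0.4033)(0.9664) + (0.9151)(0.2569)(-0.2453) = 0.3321, so φ₂ = 19.40°.
Δλ = atan2(sin θ sin δ cos φ₁, cos δ − sin φ₁ sin φ₂) = atan2(-0.2279, 0.8325) = -15.307°.
λ₂ = -10.664° − 15.307° = -25.97°.

19.40°, -25.97°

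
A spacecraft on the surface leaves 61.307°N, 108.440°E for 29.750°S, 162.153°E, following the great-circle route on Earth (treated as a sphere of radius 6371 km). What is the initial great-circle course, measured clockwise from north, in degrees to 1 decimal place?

With φ₁ = 1.0700, φ₂ = -0.5192, Δλ = 0.9375 rad, the forward-azimuth formula gives
θ = atan2( sin Δλ cos φ₂ , cos φ₁ sin φ₂ − sin φ₁ cos φ₂ cos Δλ ) = atan2(0.6998, -0.6890) = 134.55°.
So the initial bearing is 134.6°.

134.6°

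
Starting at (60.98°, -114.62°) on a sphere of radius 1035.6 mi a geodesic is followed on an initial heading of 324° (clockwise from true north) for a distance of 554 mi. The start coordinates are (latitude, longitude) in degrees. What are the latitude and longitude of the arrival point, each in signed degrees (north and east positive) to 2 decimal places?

72.24°, 166.09°

Angular distance δ = d/R = 554/1035.6 = 0.53496 rad; initial bearing θ = 5.6549 rad.
sin φ₂ = sin φ₁ cos δ + cos φ₁ sin δ cos θ = (0.8745)(0.8603) + (0.4851)(0.5098)(0.8090) = 0.9524, so φ₂ = 72.24°.
Δλ = atan2(sin θ sin δ cos φ₁, cos δ − sin φ₁ sin φ₂) = atan2(-0.1454, 0.0275) = -79.289°.
λ₂ = -114.620° − 79.289° = -193.91° → 166.09° after wrapping to (−180°, 180°].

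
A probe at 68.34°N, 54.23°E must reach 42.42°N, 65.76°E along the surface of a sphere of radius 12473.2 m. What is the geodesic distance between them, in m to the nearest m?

5798 m

Let φ₁ = 1.1928 rad, φ₂ = 0.7404 rad, and Δλ = 0.2012 rad.
Haversine: a = sin²(Δφ/2) + cos φ₁ cos φ₂ sin²(Δλ/2) = 0.0503 + (0.3691)(0.7382)(0.0101) = 0.05305.
Central angle c = 2·arcsin(√a) = 0.46481 rad.
Distance = R·c = 12473.2 × 0.4648 ≈ 5798 m.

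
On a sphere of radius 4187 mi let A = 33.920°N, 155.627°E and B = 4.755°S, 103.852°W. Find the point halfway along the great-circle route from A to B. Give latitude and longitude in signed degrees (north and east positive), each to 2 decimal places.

22.02°, -147.85°

The central angle between A and B is δ = 1.7694 rad.
With f = 0.5, the slerp weights are sin((1−f)δ)/sin δ = 0.7892 and sin(fδ)/sin δ = 0.7892.
Weighted sum of the unit vectors: (0.7892)·(-0.7559,0.3424,0.5580) + (0.7892)·(-0.2386,-0.9676,-0.0829) = (-0.7848, -0.4934, 0.3750).
Converting back: φ = atan2(z, √(x²+y²)) = 22.02°, λ = atan2(y, x) = -147.85°.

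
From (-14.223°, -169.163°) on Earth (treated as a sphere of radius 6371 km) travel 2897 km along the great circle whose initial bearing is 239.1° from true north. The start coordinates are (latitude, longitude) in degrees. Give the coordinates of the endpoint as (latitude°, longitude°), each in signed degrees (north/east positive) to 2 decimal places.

-26.06°, 166.03°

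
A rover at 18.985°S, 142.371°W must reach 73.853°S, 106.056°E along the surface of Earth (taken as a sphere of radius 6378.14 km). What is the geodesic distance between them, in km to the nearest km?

8631 km

Let φ₁ = -0.3314 rad, φ₂ = -1.2890 rad, and Δλ = -1.9473 rad.
cos c = sin φ₁ sin φ₂ + cos φ₁ cos φ₂ cos Δλ = (-0.3253)(-0.9606) + (0.9456)(0.2781)(-0.3677) = 0.21579,
so c = arccos(0.21579) = 1.35329 rad.
Distance = R·c = 6378.14 × 1.3533 ≈ 8631 km.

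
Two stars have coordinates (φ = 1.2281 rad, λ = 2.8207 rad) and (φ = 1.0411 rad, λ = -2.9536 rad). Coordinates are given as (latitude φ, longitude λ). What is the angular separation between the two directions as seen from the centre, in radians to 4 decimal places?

0.2800 rad

Let φ₁ = 1.2281 rad, φ₂ = 1.0411 rad, and Δλ = 0.5089 rad.
Haversine: a = sin²(Δφ/2) + cos φ₁ cos φ₂ sin²(Δλ/2) = 0.0087 + (0.3360)(0.5053)(0.0634) = 0.01947.
Central angle c = 2·arcsin(√a) = 0.28001 rad.
So the angular separation is 0.2800 rad.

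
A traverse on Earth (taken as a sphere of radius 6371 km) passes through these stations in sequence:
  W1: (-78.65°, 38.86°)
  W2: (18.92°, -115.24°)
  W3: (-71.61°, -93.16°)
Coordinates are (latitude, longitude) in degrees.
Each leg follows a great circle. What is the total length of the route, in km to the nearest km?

23442 km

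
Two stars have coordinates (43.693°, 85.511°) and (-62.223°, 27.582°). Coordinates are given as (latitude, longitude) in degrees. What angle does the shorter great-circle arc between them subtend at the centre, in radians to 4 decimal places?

2.0178 rad

With latitudes φ₁ = 43.693°, φ₂ = -62.223° and longitude difference Δλ = -57.929°:
cos c = sin φ₁ sin φ₂ + cos φ₁ cos φ₂ cos Δλ = (0.6908)(-0.8848) + (0.7231)(0.4660)(0.5310) = -0.43227,
so c = arccos(-0.43227) = 2.01781 rad.
So the angular separation is 2.0178 rad.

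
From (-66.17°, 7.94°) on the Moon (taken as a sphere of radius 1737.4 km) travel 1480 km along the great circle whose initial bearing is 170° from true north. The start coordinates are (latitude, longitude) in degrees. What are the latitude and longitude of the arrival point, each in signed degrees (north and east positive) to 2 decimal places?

-64.40°, 170.34°

Angular distance δ = d/R = 1480/1737.4 = 0.85185 rad; initial bearing θ = 2.9671 rad.
sin φ₂ = sin φ₁ cos δ + cos φ₁ sin δ cos θ = (-0.9147)(0.6586) + (0.4040)(0.7525)(-0.9848) = -0.9019, so φ₂ = -64.40°.
Δλ = atan2(sin θ sin δ cos φ₁, cos δ − sin φ₁ sin φ₂) = atan2(0.0528, -0.1664) = 162.395°.
λ₂ = 7.940° + 162.395° = 170.34°.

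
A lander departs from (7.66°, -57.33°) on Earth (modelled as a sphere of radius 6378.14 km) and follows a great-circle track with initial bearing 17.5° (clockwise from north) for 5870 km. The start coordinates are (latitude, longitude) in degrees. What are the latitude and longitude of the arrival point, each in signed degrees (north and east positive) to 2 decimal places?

56.40°, -31.71°

Angular distance δ = d/R = 5870/6378.14 = 0.92033 rad; initial bearing θ = 0.3054 rad.
sin φ₂ = sin φ₁ cos δ + cos φ₁ sin δ cos θ = (0.1333)(0.6056) + (0.9911)(0.7958)(0.9537) = 0.8329, so φ₂ = 56.40°.
Δλ = atan2(sin θ sin δ cos φ₁, cos δ − sin φ₁ sin φ₂) = atan2(0.2372, 0.4945) = 25.621°.
λ₂ = -57.330° + 25.621° = -31.71°.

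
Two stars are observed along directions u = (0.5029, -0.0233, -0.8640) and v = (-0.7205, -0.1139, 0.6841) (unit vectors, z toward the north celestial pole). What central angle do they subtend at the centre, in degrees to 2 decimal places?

u·v = -0.9507; |u| = 1.0000, |v| = 1.0000.
cos θ = (u·v)/(|u||v|) = -0.9507, so θ = 161.94°.

161.94°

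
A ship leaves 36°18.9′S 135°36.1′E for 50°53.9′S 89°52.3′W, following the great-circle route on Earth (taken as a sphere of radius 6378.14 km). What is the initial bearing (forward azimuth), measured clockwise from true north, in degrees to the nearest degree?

153°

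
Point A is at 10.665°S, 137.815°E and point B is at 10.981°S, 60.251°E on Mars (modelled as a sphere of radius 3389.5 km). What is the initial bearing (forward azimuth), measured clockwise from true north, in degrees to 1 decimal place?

261.2°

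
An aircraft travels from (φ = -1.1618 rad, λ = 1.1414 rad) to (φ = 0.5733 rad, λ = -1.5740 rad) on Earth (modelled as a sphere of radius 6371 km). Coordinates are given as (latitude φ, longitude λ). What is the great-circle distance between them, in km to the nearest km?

15935 km

With latitudes φ₁ = -66.566°, φ₂ = 32.848° and longitude difference Δλ = -155.581°:
cos c = sin φ₁ sin φ₂ + cos φ₁ cos φ₂ cos Δλ = (-0.9175)(0.5424) + (0.3977)(0.8401)(-0.9105) = -0.80189,
so c = arccos(-0.80189) = 2.50124 rad.
Distance = R·c = 6371 × 2.5012 ≈ 15935 km.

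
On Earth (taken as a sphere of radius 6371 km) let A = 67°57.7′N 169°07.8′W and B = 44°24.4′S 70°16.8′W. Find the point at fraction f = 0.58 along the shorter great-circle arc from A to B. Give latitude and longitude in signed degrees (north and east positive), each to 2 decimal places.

6.85°, -95.64°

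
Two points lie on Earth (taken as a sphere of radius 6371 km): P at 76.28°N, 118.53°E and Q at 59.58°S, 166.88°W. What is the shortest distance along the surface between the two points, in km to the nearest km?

15978 km

With latitudes φ₁ = 76.280°, φ₂ = -59.580° and longitude difference Δλ = 74.590°:
cos c = sin φ₁ sin φ₂ + cos φ₁ cos φ₂ cos Δλ = (0.9715)(-0.8623) + (0.2372)(0.5063)(0.2657) = -0.80582,
so c = arccos(-0.80582) = 2.50786 rad.
Distance = R·c = 6371 × 2.5079 ≈ 15978 km.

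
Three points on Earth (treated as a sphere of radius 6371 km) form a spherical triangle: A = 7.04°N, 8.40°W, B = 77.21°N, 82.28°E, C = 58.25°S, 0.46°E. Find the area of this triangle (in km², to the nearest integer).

Side lengths (central angles): a = 2.5195, b = 1.1464, c = 1.4536 rad; semiperimeter s = 2.5598.
By l'Huilier's theorem, tan(E/4) = √[tan(s/2) tan((s−a)/2) tan((s−b)/2) tan((s−c)/2)], giving spherical excess E = 0.7440 rad.
Area = E·R² = 0.7440 × (6371)² ≈ 30200681 km².

30200681 km²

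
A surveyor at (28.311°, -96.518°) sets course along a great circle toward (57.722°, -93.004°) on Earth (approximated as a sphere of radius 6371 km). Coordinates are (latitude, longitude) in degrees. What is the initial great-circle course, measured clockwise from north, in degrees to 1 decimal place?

3.8°

With φ₁ = 0.4941, φ₂ = 1.0074, Δλ = 0.0613 rad, the forward-azimuth formula gives
θ = atan2( sin Δλ cos φ₂ , cos φ₁ sin φ₂ − sin φ₁ cos φ₂ cos Δλ ) = atan2(0.0327, 0.4915) = 3.81°.
So the initial bearing is 3.8°.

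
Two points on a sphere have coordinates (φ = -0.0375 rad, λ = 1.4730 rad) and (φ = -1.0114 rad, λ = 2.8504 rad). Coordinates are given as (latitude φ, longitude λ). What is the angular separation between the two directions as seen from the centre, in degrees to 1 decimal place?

82.3°

In radians: φ₁ = -0.0375, φ₂ = -1.0114, Δλ = 78.919° = 1.3774 rad.
Haversine: a = sin²(Δφ/2) + cos φ₁ cos φ₂ sin²(Δλ/2) = 0.2190 + (0.9993)(0.5307)(0.4039) = 0.43315.
Central angle c = 2·arcsin(√a) = 1.43670 rad.
So the angular separation is 82.3°.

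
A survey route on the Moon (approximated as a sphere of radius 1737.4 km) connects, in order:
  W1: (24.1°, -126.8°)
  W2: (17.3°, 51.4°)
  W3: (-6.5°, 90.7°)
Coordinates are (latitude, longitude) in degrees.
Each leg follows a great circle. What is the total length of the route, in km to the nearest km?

5583 km

Leg W1→W2: central angle 2.4184 rad, distance 4201.7 km.
Leg W2→W3: central angle 0.7948 rad, distance 1380.9 km.
Total: 4201.7 + 1380.9 ≈ 5583 km.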